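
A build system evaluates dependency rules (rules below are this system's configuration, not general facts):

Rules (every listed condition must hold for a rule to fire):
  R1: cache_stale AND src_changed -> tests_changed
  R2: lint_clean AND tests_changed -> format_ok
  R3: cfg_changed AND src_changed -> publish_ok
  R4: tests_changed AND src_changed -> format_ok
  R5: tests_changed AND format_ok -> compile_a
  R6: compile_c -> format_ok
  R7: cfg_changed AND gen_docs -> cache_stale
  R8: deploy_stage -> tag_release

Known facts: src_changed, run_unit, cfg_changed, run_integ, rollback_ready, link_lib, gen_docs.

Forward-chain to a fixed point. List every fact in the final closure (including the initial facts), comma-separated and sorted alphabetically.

cache_stale, cfg_changed, compile_a, format_ok, gen_docs, link_lib, publish_ok, rollback_ready, run_integ, run_unit, src_changed, tests_changed

Round 1 fires R3, R7, giving publish_ok, cache_stale.
Round 2 fires R1, giving tests_changed.
Round 3 fires R4, giving format_ok.
Round 4 fires R5, giving compile_a.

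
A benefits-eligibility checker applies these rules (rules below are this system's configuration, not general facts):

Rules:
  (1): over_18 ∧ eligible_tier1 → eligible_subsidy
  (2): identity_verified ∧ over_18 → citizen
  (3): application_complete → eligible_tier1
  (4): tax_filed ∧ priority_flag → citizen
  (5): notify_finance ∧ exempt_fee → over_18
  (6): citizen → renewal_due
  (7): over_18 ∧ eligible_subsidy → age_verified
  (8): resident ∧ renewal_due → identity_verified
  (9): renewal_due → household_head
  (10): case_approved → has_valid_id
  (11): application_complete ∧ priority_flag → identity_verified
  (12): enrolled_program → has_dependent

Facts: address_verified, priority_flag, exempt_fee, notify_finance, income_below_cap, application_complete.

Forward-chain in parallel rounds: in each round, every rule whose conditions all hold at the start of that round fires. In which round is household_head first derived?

4

Round 1 fires (3), (5), (11), giving eligible_tier1, over_18, identity_verified.
Round 2 fires (1), (2), giving eligible_subsidy, citizen.
Round 3 fires (6), (7), giving renewal_due, age_verified.
Round 4 fires (9), giving household_head.
household_head first appears in round 4.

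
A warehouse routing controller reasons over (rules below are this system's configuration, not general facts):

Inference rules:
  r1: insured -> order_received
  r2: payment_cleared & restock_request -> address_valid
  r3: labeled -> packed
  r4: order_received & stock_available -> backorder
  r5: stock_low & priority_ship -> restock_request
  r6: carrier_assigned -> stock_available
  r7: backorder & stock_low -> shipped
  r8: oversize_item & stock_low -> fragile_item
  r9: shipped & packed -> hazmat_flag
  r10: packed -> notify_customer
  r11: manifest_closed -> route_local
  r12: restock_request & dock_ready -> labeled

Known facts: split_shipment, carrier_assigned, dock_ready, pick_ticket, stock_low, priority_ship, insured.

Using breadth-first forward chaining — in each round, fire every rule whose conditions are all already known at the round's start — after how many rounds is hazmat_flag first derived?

Round 1: r1 [insured -> order_received]; r5 [stock_low & priority_ship -> restock_request]; r6 [carrier_assigned -> stock_available]. Adds order_received, restock_request, stock_available.
Round 2: r4 [order_received & stock_available -> backorder]; r12 [restock_request & dock_ready -> labeled]. Adds backorder, labeled.
Round 3: r3 [labeled -> packed]; r7 [backorder & stock_low -> shipped]. Adds packed, shipped.
Round 4: r9 [shipped & packed -> hazmat_flag]; r10 [packed -> notify_customer]. Adds hazmat_flag, notify_customer.
hazmat_flag first appears in round 4.

4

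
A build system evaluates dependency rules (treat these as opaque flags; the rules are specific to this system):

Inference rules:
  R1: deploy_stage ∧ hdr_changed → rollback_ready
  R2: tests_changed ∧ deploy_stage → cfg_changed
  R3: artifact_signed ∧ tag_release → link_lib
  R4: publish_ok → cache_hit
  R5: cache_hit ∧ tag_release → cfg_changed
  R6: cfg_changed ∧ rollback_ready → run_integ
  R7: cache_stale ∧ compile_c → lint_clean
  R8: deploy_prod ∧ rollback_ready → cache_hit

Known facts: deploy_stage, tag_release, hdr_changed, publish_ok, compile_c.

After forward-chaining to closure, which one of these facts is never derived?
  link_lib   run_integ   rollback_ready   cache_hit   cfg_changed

Round 1: R1 [deploy_stage ∧ hdr_changed → rollback_ready]; R4 [publish_ok → cache_hit]. New: rollback_ready, cache_hit.
Round 2: R5 [cache_hit ∧ tag_release → cfg_changed]. New: cfg_changed.
Round 3: R6 [cfg_changed ∧ rollback_ready → run_integ]. New: run_integ.
Derived: rollback_ready (round 1), cache_hit (round 1), run_integ (round 3), cfg_changed (round 2). link_lib never appears in any round.

link_lib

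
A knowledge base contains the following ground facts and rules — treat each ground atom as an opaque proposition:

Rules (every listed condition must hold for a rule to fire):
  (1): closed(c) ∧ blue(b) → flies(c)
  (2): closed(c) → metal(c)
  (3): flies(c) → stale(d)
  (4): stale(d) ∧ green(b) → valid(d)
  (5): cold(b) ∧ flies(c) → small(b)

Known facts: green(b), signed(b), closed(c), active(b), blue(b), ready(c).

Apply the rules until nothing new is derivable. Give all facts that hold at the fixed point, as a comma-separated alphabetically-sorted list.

active(b), blue(b), closed(c), flies(c), green(b), metal(c), ready(c), signed(b), stale(d), valid(d)

Round 1: (1) [closed(c) ∧ blue(b) → flies(c)]; (2) [closed(c) → metal(c)]. New: flies(c), metal(c).
Round 2: (3) [flies(c) → stale(d)]. New: stale(d).
Round 3: (4) [stale(d) ∧ green(b) → valid(d)]. New: valid(d).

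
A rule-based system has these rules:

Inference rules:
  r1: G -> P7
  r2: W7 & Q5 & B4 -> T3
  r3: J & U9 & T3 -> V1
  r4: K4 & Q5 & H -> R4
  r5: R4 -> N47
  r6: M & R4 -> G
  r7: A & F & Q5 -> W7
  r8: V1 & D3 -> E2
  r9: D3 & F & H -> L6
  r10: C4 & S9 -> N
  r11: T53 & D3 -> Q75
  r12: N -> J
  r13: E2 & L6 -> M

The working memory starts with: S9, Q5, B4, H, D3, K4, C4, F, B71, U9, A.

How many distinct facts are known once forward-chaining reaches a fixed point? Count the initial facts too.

23

Round 1 fires r4, r7, r9, r10, giving R4, W7, L6, N.
Round 2 fires r2, r5, r12, giving T3, N47, J.
Round 3 fires r3, giving V1.
Round 4 fires r8, giving E2.
Round 5 fires r13, giving M.
Round 6 fires r6, giving G.
Round 7 fires r1, giving P7.
Closure: {A, B4, B71, C4, D3, E2, F, G, H, J, K4, L6, M, N, N47, P7, Q5, R4, S9, T3, U9, V1, W7} — 23 facts.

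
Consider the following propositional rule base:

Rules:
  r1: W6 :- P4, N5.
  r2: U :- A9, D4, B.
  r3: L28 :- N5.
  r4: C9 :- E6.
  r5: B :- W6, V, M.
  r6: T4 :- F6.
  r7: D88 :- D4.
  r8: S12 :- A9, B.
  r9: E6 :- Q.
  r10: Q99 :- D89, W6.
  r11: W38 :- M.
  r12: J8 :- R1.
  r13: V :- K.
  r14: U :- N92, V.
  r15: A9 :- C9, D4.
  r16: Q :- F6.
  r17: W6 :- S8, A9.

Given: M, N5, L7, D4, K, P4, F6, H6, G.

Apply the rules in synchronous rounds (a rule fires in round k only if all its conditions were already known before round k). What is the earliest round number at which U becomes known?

5

Round 1: r1 [W6 :- P4, N5.]; r3 [L28 :- N5.]; r6 [T4 :- F6.]; r7 [D88 :- D4.]; r11 [W38 :- M.]; r13 [V :- K.]; r16 [Q :- F6.]. New: W6, L28, T4, D88, W38, V, Q.
Round 2: r5 [B :- W6, V, M.]; r9 [E6 :- Q.]. New: B, E6.
Round 3: r4 [C9 :- E6.]. New: C9.
Round 4: r15 [A9 :- C9, D4.]. New: A9.
Round 5: r2 [U :- A9, D4, B.]; r8 [S12 :- A9, B.]. New: U, S12.
U first appears in round 5.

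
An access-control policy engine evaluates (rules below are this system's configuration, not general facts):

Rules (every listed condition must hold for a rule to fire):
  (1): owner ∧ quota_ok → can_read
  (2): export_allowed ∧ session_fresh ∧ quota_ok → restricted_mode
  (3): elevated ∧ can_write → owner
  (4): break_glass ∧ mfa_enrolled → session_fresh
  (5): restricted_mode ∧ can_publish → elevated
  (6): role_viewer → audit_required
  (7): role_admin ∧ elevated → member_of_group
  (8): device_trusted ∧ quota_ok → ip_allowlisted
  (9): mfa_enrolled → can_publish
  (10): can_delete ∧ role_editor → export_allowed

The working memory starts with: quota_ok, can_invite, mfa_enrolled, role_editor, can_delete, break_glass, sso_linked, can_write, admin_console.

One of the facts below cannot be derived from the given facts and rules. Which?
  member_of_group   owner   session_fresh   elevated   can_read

Round 1: (4) [break_glass ∧ mfa_enrolled → session_fresh]; (9) [mfa_enrolled → can_publish]; (10) [can_delete ∧ role_editor → export_allowed]. New: session_fresh, can_publish, export_allowed.
Round 2: (2) [export_allowed ∧ session_fresh ∧ quota_ok → restricted_mode]. New: restricted_mode.
Round 3: (5) [restricted_mode ∧ can_publish → elevated]. New: elevated.
Round 4: (3) [elevated ∧ can_write → owner]. New: owner.
Round 5: (1) [owner ∧ quota_ok → can_read]. New: can_read.
Derived: elevated (round 3), owner (round 4), session_fresh (round 1), can_read (round 5). member_of_group never appears in any round.

member_of_group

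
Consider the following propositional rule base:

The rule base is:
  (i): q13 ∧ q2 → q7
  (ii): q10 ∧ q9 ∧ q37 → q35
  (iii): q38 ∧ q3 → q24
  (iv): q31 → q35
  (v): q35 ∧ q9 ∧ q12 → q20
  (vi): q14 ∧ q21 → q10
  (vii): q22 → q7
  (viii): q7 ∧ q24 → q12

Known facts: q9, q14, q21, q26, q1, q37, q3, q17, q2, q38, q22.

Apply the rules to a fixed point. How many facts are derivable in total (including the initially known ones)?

Round 1: (iii) [q38 ∧ q3 → q24]; (vi) [q14 ∧ q21 → q10]; (vii) [q22 → q7]. New: q24, q10, q7.
Round 2: (ii) [q10 ∧ q9 ∧ q37 → q35]; (viii) [q7 ∧ q24 → q12]. New: q35, q12.
Round 3: (v) [q35 ∧ q9 ∧ q12 → q20]. New: q20.
Closure: {q1, q10, q12, q14, q17, q2, q20, q21, q22, q24, q26, q3, q35, q37, q38, q7, q9} — 17 facts.

17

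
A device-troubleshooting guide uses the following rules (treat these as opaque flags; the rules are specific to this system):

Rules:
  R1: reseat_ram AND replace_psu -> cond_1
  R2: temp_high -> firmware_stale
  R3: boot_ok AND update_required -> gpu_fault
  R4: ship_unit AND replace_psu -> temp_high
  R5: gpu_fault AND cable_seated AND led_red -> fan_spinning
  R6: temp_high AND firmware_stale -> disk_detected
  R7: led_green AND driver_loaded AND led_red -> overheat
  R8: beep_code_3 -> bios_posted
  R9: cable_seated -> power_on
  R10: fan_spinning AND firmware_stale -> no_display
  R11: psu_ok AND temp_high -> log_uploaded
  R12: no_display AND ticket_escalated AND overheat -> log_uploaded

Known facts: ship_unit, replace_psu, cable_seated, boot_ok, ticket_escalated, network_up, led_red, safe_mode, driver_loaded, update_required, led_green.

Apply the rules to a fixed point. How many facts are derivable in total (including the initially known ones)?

20

[1] R3 [boot_ok AND update_required -> gpu_fault]; R4 [ship_unit AND replace_psu -> temp_high]; R7 [led_green AND driver_loaded AND led_red -> overheat]; R9 [cable_seated -> power_on]. ⇒ new: gpu_fault, temp_high, overheat, power_on.
[2] R2 [temp_high -> firmware_stale]; R5 [gpu_fault AND cable_seated AND led_red -> fan_spinning]. ⇒ new: firmware_stale, fan_spinning.
[3] R6 [temp_high AND firmware_stale -> disk_detected]; R10 [fan_spinning AND firmware_stale -> no_display]. ⇒ new: disk_detected, no_display.
[4] R12 [no_display AND ticket_escalated AND overheat -> log_uploaded]. ⇒ new: log_uploaded.
Closure: {boot_ok, cable_seated, disk_detected, driver_loaded, fan_spinning, firmware_stale, gpu_fault, led_green, led_red, log_uploaded, network_up, no_display, overheat, power_on, replace_psu, safe_mode, ship_unit, temp_high, ticket_escalated, update_required} — 20 facts.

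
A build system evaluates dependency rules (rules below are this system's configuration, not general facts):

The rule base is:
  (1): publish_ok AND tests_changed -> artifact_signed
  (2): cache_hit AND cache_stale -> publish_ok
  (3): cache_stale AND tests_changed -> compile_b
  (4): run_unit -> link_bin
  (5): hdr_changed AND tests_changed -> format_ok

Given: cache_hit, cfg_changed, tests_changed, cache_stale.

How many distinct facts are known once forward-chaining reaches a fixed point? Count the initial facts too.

7

Round 1: (2) [cache_hit AND cache_stale -> publish_ok]; (3) [cache_stale AND tests_changed -> compile_b]. Adds publish_ok, compile_b.
Round 2: (1) [publish_ok AND tests_changed -> artifact_signed]. Adds artifact_signed.
Closure: {artifact_signed, cache_hit, cache_stale, cfg_changed, compile_b, publish_ok, tests_changed} — 7 facts.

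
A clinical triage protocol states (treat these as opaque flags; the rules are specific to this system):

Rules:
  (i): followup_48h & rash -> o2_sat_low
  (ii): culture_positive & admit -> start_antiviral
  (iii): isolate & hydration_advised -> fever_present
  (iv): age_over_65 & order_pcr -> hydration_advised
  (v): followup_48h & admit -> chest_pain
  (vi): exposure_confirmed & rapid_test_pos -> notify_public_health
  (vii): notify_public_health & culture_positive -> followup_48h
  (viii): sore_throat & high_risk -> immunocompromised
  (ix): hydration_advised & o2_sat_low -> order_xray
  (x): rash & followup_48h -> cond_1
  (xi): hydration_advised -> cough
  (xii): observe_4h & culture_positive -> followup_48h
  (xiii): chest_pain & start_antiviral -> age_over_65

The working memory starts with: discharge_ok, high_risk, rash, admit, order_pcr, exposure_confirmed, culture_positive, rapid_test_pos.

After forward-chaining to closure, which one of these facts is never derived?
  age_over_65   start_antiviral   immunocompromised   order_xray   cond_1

Round 1: (ii) [culture_positive & admit -> start_antiviral]; (vi) [exposure_confirmed & rapid_test_pos -> notify_public_health]. Adds start_antiviral, notify_public_health.
Round 2: (vii) [notify_public_health & culture_positive -> followup_48h]. Adds followup_48h.
Round 3: (i) [followup_48h & rash -> o2_sat_low]; (v) [followup_48h & admit -> chest_pain]; (x) [rash & followup_48h -> cond_1]. Adds o2_sat_low, chest_pain, cond_1.
Round 4: (xiii) [chest_pain & start_antiviral -> age_over_65]. Adds age_over_65.
Round 5: (iv) [age_over_65 & order_pcr -> hydration_advised]. Adds hydration_advised.
Round 6: (ix) [hydration_advised & o2_sat_low -> order_xray]; (xi) [hydration_advised -> cough]. Adds order_xray, cough.
Derived: cond_1 (round 3), start_antiviral (round 1), order_xray (round 6), age_over_65 (round 4). immunocompromised never appears in any round.

immunocompromised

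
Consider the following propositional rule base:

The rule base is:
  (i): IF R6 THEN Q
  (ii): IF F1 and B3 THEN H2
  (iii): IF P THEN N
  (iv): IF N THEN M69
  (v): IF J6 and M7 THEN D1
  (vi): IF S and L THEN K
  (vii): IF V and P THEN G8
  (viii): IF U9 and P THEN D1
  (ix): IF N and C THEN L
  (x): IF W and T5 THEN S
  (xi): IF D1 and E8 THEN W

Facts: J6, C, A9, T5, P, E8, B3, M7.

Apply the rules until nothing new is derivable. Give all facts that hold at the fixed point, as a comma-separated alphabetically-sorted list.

Round 1 fires (iii), (v), giving N, D1.
Round 2 fires (iv), (ix), (xi), giving M69, L, W.
Round 3 fires (x), giving S.
Round 4 fires (vi), giving K.

A9, B3, C, D1, E8, J6, K, L, M69, M7, N, P, S, T5, W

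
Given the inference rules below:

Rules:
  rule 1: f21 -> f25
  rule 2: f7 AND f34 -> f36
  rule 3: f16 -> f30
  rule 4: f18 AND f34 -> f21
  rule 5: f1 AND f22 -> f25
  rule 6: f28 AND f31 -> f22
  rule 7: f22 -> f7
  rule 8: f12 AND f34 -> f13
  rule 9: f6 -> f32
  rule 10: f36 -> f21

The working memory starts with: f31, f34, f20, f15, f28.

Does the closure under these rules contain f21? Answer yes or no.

yes

Round 1: rule 6 [f28 AND f31 -> f22]. Adds f22.
Round 2: rule 7 [f22 -> f7]. Adds f7.
Round 3: rule 2 [f7 AND f34 -> f36]. Adds f36.
Round 4: rule 10 [f36 -> f21]. Adds f21.
Round 5: rule 1 [f21 -> f25]. Adds f25.
f21 appears in round 4, so it is derivable.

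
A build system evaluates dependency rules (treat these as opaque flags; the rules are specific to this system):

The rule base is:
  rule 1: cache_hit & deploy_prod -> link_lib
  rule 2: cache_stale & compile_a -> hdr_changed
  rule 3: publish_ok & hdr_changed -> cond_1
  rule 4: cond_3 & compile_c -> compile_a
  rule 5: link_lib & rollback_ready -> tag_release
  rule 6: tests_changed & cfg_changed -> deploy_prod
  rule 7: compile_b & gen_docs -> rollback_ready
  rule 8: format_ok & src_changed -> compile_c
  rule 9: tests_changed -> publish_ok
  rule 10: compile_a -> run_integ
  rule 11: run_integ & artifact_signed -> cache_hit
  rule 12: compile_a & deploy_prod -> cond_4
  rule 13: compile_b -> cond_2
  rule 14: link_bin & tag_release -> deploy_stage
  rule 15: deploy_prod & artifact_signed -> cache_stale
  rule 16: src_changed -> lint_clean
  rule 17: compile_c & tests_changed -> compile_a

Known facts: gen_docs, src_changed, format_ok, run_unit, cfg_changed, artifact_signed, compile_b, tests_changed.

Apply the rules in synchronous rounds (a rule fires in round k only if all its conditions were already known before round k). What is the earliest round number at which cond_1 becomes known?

4

Round 1: rule 6 [tests_changed & cfg_changed -> deploy_prod]; rule 7 [compile_b & gen_docs -> rollback_ready]; rule 8 [format_ok & src_changed -> compile_c]; rule 9 [tests_changed -> publish_ok]; rule 13 [compile_b -> cond_2]; rule 16 [src_changed -> lint_clean]. Adds deploy_prod, rollback_ready, compile_c, publish_ok, cond_2, lint_clean.
Round 2: rule 15 [deploy_prod & artifact_signed -> cache_stale]; rule 17 [compile_c & tests_changed -> compile_a]. Adds cache_stale, compile_a.
Round 3: rule 2 [cache_stale & compile_a -> hdr_changed]; rule 10 [compile_a -> run_integ]; rule 12 [compile_a & deploy_prod -> cond_4]. Adds hdr_changed, run_integ, cond_4.
Round 4: rule 3 [publish_ok & hdr_changed -> cond_1]; rule 11 [run_integ & artifact_signed -> cache_hit]. Adds cond_1, cache_hit.
cond_1 first appears in round 4.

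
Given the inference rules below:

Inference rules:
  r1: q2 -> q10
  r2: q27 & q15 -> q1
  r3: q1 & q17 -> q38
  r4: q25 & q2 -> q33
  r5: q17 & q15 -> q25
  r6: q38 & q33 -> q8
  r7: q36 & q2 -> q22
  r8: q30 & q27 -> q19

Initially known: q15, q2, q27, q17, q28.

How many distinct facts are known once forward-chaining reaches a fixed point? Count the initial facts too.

11

Round 1 fires r1, r2, r5, giving q10, q1, q25.
Round 2 fires r3, r4, giving q38, q33.
Round 3 fires r6, giving q8.
Closure: {q1, q10, q15, q17, q2, q25, q27, q28, q33, q38, q8} — 11 facts.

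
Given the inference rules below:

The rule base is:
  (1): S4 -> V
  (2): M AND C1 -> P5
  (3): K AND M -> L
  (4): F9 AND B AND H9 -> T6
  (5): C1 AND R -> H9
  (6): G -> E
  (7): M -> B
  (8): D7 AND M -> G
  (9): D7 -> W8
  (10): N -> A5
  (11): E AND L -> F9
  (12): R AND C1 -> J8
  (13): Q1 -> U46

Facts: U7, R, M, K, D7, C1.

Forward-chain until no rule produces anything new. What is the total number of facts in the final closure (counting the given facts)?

Round 1 — (2), (3), (5), (7), (8), (9), (12), derive P5, L, H9, B, G, W8, J8.
Round 2 — (6), derive E.
Round 3 — (11), derive F9.
Round 4 — (4), derive T6.
Closure: {B, C1, D7, E, F9, G, H9, J8, K, L, M, P5, R, T6, U7, W8} — 16 facts.

16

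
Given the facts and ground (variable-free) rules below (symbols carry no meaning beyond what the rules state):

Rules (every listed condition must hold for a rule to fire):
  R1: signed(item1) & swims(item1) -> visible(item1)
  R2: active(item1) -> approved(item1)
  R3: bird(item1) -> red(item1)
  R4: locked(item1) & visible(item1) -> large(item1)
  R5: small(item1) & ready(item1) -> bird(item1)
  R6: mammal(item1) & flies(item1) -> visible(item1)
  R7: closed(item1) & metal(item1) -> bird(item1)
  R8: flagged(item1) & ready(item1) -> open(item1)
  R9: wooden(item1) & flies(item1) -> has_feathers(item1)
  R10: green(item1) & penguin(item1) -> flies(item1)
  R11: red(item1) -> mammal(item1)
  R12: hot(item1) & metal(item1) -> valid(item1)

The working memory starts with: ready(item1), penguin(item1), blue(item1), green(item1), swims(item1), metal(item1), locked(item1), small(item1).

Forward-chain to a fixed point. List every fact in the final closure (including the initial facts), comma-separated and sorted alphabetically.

Round 1: R5 [small(item1) & ready(item1) -> bird(item1)]; R10 [green(item1) & penguin(item1) -> flies(item1)]. New: bird(item1), flies(item1).
Round 2: R3 [bird(item1) -> red(item1)]. New: red(item1).
Round 3: R11 [red(item1) -> mammal(item1)]. New: mammal(item1).
Round 4: R6 [mammal(item1) & flies(item1) -> visible(item1)]. New: visible(item1).
Round 5: R4 [locked(item1) & visible(item1) -> large(item1)]. New: large(item1).

bird(item1), blue(item1), flies(item1), green(item1), large(item1), locked(item1), mammal(item1), metal(item1), penguin(item1), ready(item1), red(item1), small(item1), swims(item1), visible(item1)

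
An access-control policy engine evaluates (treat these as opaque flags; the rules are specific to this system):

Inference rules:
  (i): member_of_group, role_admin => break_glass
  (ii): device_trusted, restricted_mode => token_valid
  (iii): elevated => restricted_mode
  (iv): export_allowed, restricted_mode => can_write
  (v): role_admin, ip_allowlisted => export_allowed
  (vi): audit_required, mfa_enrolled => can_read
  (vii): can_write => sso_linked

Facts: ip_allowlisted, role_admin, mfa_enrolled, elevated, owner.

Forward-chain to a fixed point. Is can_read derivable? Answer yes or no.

no

Round 1 fires (iii), (v), giving restricted_mode, export_allowed.
Round 2 fires (iv), giving can_write.
Round 3 fires (vii), giving sso_linked.
Fixed point reached. can_read is concluded only by (vi); (vi) needs audit_required (never derived).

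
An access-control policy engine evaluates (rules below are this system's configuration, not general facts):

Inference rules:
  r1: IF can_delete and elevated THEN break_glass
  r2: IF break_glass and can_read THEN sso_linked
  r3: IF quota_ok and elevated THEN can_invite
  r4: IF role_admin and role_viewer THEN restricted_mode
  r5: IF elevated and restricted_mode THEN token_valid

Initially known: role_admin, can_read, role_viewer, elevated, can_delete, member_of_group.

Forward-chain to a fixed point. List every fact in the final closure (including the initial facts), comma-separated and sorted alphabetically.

[1] r1 [IF can_delete and elevated THEN break_glass]; r4 [IF role_admin and role_viewer THEN restricted_mode]. ⇒ new: break_glass, restricted_mode.
[2] r2 [IF break_glass and can_read THEN sso_linked]; r5 [IF elevated and restricted_mode THEN token_valid]. ⇒ new: sso_linked, token_valid.

break_glass, can_delete, can_read, elevated, member_of_group, restricted_mode, role_admin, role_viewer, sso_linked, token_valid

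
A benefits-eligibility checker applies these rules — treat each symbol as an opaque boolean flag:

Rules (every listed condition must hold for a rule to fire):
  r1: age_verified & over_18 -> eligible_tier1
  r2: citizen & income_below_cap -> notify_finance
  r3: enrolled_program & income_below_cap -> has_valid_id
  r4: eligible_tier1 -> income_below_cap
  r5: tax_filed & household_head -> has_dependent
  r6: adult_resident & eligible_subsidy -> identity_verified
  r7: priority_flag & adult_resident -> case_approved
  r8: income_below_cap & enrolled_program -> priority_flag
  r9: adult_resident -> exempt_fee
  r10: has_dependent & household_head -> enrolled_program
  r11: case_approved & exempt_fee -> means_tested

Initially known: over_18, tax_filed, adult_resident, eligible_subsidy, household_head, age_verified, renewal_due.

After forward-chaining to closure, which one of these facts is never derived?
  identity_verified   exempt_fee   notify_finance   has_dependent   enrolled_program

notify_finance

Round 1 fires r1, r5, r6, r9, giving eligible_tier1, has_dependent, identity_verified, exempt_fee.
Round 2 fires r4, r10, giving income_below_cap, enrolled_program.
Round 3 fires r3, r8, giving has_valid_id, priority_flag.
Round 4 fires r7, giving case_approved.
Round 5 fires r11, giving means_tested.
Derived: exempt_fee (round 1), enrolled_program (round 2), has_dependent (round 1), identity_verified (round 1). notify_finance never appears in any round.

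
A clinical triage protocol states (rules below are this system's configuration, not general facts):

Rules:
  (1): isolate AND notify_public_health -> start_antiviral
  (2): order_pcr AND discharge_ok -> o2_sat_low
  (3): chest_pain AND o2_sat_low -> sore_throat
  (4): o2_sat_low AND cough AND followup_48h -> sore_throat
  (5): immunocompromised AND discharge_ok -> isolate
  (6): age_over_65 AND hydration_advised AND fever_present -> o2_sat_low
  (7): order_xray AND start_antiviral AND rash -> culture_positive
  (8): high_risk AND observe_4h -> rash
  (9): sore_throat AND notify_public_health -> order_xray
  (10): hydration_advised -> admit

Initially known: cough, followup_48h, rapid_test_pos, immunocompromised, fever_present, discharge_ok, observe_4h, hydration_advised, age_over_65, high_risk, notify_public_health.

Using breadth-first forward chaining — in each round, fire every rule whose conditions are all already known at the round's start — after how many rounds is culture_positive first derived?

Round 1 fires (5), (6), (8), (10), giving isolate, o2_sat_low, rash, admit.
Round 2 fires (1), (4), giving start_antiviral, sore_throat.
Round 3 fires (9), giving order_xray.
Round 4 fires (7), giving culture_positive.
culture_positive first appears in round 4.

4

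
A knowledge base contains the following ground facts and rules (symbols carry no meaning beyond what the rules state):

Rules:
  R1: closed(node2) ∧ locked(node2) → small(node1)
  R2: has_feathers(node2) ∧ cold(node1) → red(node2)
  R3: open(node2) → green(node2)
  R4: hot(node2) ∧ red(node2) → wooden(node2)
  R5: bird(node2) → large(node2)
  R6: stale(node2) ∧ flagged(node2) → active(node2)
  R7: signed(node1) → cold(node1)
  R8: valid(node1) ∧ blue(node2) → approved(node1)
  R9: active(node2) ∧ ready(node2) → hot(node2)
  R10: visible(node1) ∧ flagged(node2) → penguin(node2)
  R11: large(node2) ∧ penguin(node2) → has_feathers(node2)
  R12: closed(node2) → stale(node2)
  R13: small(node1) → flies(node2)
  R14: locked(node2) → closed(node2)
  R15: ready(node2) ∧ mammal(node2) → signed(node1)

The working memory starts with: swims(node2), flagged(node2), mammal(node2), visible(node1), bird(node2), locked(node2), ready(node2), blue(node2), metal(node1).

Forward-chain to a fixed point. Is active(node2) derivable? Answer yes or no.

Round 1: R5 [bird(node2) → large(node2)]; R10 [visible(node1) ∧ flagged(node2) → penguin(node2)]; R14 [locked(node2) → closed(node2)]; R15 [ready(node2) ∧ mammal(node2) → signed(node1)]. New: large(node2), penguin(node2), closed(node2), signed(node1).
Round 2: R1 [closed(node2) ∧ locked(node2) → small(node1)]; R7 [signed(node1) → cold(node1)]; R11 [large(node2) ∧ penguin(node2) → has_feathers(node2)]; R12 [closed(node2) → stale(node2)]. New: small(node1), cold(node1), has_feathers(node2), stale(node2).
Round 3: R2 [has_feathers(node2) ∧ cold(node1) → red(node2)]; R6 [stale(node2) ∧ flagged(node2) → active(node2)]; R13 [small(node1) → flies(node2)]. New: red(node2), active(node2), flies(node2).
Round 4: R9 [active(node2) ∧ ready(node2) → hot(node2)]. New: hot(node2).
Round 5: R4 [hot(node2) ∧ red(node2) → wooden(node2)]. New: wooden(node2).
active(node2) appears in round 3, so it is derivable.

yes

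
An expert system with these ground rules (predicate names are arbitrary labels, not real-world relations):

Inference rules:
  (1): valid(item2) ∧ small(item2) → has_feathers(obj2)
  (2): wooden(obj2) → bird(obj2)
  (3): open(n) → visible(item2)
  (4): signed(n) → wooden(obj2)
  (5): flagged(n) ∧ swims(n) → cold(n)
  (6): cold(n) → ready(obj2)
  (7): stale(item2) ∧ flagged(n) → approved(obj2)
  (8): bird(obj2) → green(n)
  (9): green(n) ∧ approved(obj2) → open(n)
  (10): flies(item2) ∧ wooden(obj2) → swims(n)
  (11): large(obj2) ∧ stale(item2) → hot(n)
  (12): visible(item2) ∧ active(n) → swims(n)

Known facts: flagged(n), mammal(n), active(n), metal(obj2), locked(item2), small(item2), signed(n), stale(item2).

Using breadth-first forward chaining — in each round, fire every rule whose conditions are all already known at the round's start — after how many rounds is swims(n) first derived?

Round 1 — (4), (7), derive wooden(obj2), approved(obj2).
Round 2 — (2), derive bird(obj2).
Round 3 — (8), derive green(n).
Round 4 — (9), derive open(n).
Round 5 — (3), derive visible(item2).
Round 6 — (12), derive swims(n).
swims(n) first appears in round 6.

6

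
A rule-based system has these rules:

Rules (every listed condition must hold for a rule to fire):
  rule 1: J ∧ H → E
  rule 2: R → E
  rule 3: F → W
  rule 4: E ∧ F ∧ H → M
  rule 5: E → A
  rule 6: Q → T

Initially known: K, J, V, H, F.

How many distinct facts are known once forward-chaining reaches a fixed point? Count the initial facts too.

9

Round 1: rule 1 [J ∧ H → E]; rule 3 [F → W]. Adds E, W.
Round 2: rule 4 [E ∧ F ∧ H → M]; rule 5 [E → A]. Adds M, A.
Closure: {A, E, F, H, J, K, M, V, W} — 9 facts.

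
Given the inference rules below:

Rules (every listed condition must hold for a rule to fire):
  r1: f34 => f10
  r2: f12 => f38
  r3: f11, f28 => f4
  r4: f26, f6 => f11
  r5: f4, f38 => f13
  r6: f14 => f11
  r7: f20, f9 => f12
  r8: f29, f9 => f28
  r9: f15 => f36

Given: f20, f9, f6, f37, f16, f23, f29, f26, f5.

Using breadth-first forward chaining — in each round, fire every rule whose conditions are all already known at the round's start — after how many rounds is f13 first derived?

3

[1] r4 [f26, f6 => f11]; r7 [f20, f9 => f12]; r8 [f29, f9 => f28]. ⇒ new: f11, f12, f28.
[2] r2 [f12 => f38]; r3 [f11, f28 => f4]. ⇒ new: f38, f4.
[3] r5 [f4, f38 => f13]. ⇒ new: f13.
f13 first appears in round 3.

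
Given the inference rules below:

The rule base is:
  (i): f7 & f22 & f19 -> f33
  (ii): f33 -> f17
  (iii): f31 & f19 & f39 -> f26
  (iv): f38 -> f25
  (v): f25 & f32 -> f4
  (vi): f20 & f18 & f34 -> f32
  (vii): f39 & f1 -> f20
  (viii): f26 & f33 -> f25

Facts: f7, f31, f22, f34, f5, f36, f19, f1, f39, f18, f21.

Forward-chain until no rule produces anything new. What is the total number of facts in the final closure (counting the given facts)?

18

Round 1: (i) [f7 & f22 & f19 -> f33]; (iii) [f31 & f19 & f39 -> f26]; (vii) [f39 & f1 -> f20]. New: f33, f26, f20.
Round 2: (ii) [f33 -> f17]; (vi) [f20 & f18 & f34 -> f32]; (viii) [f26 & f33 -> f25]. New: f17, f32, f25.
Round 3: (v) [f25 & f32 -> f4]. New: f4.
Closure: {f1, f17, f18, f19, f20, f21, f22, f25, f26, f31, f32, f33, f34, f36, f39, f4, f5, f7} — 18 facts.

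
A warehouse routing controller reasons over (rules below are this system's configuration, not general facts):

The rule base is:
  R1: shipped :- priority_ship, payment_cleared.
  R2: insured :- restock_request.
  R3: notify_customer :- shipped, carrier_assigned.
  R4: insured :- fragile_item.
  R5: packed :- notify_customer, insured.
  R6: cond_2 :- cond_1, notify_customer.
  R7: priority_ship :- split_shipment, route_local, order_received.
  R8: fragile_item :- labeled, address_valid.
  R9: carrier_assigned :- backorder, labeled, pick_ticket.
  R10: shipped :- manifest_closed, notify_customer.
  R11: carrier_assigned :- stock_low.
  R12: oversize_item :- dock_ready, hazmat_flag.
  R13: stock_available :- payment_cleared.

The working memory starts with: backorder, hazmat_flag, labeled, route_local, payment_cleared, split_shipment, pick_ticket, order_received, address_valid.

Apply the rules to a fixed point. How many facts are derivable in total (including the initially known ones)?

Round 1 fires R7, R8, R9, R13, giving priority_ship, fragile_item, carrier_assigned, stock_available.
Round 2 fires R1, R4, giving shipped, insured.
Round 3 fires R3, giving notify_customer.
Round 4 fires R5, giving packed.
Closure: {address_valid, backorder, carrier_assigned, fragile_item, hazmat_flag, insured, labeled, notify_customer, order_received, packed, payment_cleared, pick_ticket, priority_ship, route_local, shipped, split_shipment, stock_available} — 17 facts.

17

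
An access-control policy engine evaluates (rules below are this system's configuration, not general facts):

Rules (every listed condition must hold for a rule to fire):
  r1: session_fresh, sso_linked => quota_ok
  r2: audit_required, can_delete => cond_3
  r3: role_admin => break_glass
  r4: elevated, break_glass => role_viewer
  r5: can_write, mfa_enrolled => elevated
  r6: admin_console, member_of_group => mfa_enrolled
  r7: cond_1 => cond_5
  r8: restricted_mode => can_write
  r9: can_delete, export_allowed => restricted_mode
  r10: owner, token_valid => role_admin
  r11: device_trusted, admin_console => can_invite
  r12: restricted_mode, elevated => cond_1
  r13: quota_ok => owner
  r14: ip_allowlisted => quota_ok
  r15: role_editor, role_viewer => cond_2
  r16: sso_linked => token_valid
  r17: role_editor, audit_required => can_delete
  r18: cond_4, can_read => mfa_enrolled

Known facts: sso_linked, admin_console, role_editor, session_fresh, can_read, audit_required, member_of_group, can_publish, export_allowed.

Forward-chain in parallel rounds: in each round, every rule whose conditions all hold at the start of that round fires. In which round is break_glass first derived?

4

Round 1 — r1, r6, r16, r17, derive quota_ok, mfa_enrolled, token_valid, can_delete.
Round 2 — r2, r9, r13, derive cond_3, restricted_mode, owner.
Round 3 — r8, r10, derive can_write, role_admin.
Round 4 — r3, r5, derive break_glass, elevated.
break_glass first appears in round 4.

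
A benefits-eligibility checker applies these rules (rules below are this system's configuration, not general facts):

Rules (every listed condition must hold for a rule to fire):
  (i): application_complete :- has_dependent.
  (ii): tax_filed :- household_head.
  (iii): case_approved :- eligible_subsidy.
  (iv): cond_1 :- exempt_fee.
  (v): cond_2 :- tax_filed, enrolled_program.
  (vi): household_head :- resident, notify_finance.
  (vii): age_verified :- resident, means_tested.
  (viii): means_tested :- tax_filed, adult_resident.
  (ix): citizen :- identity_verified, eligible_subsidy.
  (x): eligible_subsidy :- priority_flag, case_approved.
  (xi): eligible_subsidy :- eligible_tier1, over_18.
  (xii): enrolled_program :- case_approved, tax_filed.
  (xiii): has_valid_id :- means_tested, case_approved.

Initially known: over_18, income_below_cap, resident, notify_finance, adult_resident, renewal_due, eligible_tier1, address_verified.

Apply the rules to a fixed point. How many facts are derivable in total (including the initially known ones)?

17

Round 1: (vi) [household_head :- resident, notify_finance.]; (xi) [eligible_subsidy :- eligible_tier1, over_18.]. New: household_head, eligible_subsidy.
Round 2: (ii) [tax_filed :- household_head.]; (iii) [case_approved :- eligible_subsidy.]. New: tax_filed, case_approved.
Round 3: (viii) [means_tested :- tax_filed, adult_resident.]; (xii) [enrolled_program :- case_approved, tax_filed.]. New: means_tested, enrolled_program.
Round 4: (v) [cond_2 :- tax_filed, enrolled_program.]; (vii) [age_verified :- resident, means_tested.]; (xiii) [has_valid_id :- means_tested, case_approved.]. New: cond_2, age_verified, has_valid_id.
Closure: {address_verified, adult_resident, age_verified, case_approved, cond_2, eligible_subsidy, eligible_tier1, enrolled_program, has_valid_id, household_head, income_below_cap, means_tested, notify_finance, over_18, renewal_due, resident, tax_filed} — 17 facts.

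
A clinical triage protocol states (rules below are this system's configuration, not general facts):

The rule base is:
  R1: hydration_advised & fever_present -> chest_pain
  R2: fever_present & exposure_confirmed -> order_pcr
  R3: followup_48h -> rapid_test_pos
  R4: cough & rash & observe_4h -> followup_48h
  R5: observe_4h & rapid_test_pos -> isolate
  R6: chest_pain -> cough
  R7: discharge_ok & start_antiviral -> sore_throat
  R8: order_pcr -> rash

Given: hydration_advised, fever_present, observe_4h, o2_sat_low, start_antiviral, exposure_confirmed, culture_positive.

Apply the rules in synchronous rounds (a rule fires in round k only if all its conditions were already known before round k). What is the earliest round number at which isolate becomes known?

5

[1] R1 [hydration_advised & fever_present -> chest_pain]; R2 [fever_present & exposure_confirmed -> order_pcr]. ⇒ new: chest_pain, order_pcr.
[2] R6 [chest_pain -> cough]; R8 [order_pcr -> rash]. ⇒ new: cough, rash.
[3] R4 [cough & rash & observe_4h -> followup_48h]. ⇒ new: followup_48h.
[4] R3 [followup_48h -> rapid_test_pos]. ⇒ new: rapid_test_pos.
[5] R5 [observe_4h & rapid_test_pos -> isolate]. ⇒ new: isolate.
isolate first appears in round 5.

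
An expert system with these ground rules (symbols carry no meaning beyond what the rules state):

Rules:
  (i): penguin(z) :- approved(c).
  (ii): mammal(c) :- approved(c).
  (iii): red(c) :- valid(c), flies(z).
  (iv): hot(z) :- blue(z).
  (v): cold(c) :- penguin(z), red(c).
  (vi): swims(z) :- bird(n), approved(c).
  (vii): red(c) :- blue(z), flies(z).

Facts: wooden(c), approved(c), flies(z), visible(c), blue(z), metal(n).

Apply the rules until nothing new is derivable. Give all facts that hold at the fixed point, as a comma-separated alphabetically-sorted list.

Round 1 fires (i), (ii), (iv), (vii), giving penguin(z), mammal(c), hot(z), red(c).
Round 2 fires (v), giving cold(c).

approved(c), blue(z), cold(c), flies(z), hot(z), mammal(c), metal(n), penguin(z), red(c), visible(c), wooden(c)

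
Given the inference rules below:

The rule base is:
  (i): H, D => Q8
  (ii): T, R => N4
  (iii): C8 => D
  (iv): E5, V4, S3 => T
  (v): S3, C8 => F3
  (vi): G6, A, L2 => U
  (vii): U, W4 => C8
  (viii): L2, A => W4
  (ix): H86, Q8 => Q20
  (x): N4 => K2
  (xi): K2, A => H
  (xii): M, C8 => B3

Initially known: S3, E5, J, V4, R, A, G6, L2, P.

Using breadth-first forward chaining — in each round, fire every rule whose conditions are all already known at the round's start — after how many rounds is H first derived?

4

Round 1 fires (iv), (vi), (viii), giving T, U, W4.
Round 2 fires (ii), (vii), giving N4, C8.
Round 3 fires (iii), (v), (x), giving D, F3, K2.
Round 4 fires (xi), giving H.
H first appears in round 4.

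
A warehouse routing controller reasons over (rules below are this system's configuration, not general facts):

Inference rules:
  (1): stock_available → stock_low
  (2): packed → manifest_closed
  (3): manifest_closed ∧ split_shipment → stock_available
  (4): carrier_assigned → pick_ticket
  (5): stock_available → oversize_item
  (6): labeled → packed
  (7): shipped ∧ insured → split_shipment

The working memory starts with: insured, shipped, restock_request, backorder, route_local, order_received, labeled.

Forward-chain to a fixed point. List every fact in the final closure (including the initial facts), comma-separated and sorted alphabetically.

backorder, insured, labeled, manifest_closed, order_received, oversize_item, packed, restock_request, route_local, shipped, split_shipment, stock_available, stock_low

Round 1: (6) [labeled → packed]; (7) [shipped ∧ insured → split_shipment]. New: packed, split_shipment.
Round 2: (2) [packed → manifest_closed]. New: manifest_closed.
Round 3: (3) [manifest_closed ∧ split_shipment → stock_available]. New: stock_available.
Round 4: (1) [stock_available → stock_low]; (5) [stock_available → oversize_item]. New: stock_low, oversize_item.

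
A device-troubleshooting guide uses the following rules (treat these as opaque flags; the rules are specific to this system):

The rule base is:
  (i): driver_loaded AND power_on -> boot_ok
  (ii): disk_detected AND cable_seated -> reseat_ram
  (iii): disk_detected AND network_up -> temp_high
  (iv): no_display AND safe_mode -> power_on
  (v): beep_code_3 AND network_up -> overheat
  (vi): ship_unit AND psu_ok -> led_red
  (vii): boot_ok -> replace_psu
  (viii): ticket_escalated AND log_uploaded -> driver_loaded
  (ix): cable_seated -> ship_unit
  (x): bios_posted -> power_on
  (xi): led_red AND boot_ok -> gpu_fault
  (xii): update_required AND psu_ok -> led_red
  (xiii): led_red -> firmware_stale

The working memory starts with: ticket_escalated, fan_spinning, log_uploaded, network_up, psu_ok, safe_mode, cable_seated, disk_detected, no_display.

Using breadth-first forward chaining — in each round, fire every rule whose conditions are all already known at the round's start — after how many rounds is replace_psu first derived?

3

Round 1: (ii) [disk_detected AND cable_seated -> reseat_ram]; (iii) [disk_detected AND network_up -> temp_high]; (iv) [no_display AND safe_mode -> power_on]; (viii) [ticket_escalated AND log_uploaded -> driver_loaded]; (ix) [cable_seated -> ship_unit]. New: reseat_ram, temp_high, power_on, driver_loaded, ship_unit.
Round 2: (i) [driver_loaded AND power_on -> boot_ok]; (vi) [ship_unit AND psu_ok -> led_red]. New: boot_ok, led_red.
Round 3: (vii) [boot_ok -> replace_psu]; (xi) [led_red AND boot_ok -> gpu_fault]; (xiii) [led_red -> firmware_stale]. New: replace_psu, gpu_fault, firmware_stale.
replace_psu first appears in round 3.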